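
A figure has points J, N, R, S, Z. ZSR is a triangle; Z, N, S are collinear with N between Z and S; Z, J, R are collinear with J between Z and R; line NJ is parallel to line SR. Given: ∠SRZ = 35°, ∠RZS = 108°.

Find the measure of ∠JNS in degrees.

∠JNS = 143°

1. ∠RSZ = 37°  [△ZSR]
2. ∠JNZ = 37°  [NJ∥SR, corresponding at N]
3. ∠JNS = 143°  [linear pair at N on ZS]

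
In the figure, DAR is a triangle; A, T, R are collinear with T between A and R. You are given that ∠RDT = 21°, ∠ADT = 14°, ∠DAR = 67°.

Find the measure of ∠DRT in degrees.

∠DRT = 78°

1. ∠DAT = 67°  [T on ray AR]
2. ∠ATD = 99°  [△DAT]
3. ∠DTR = 81°  [linear pair at T on AR]
4. ∠DRT = 78°  [△DTR]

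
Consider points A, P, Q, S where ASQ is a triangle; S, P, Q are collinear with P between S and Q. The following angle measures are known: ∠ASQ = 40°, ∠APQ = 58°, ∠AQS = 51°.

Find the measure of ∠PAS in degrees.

1. ∠ASP = 40°  [P on ray SQ]
2. ∠APS = 122°  [linear pair at P on SQ]
3. ∠PAS = 18°  [△ASP]

∠PAS = 18°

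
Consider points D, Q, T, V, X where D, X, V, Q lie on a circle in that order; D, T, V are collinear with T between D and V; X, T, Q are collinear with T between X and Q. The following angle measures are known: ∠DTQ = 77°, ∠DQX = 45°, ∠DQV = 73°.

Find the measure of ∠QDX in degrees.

∠QDX = 86°

1. ∠QDV = 58°  [△DTQ]
2. ∠DVQ = 49°  [△DVQ]
3. ∠DXQ = 49°  [same arc DQ]
4. ∠QDX = 86°  [△DXQ]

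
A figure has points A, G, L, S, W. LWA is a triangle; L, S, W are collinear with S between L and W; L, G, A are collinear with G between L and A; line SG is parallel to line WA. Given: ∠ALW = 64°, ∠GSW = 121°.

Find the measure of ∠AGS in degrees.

∠AGS = 123°

1. ∠GLS = 64°  [S on LW, G on LA]
2. ∠GSL = 59°  [linear pair at S on LW]
3. ∠LGS = 57°  [△LSG]
4. ∠AGS = 123°  [linear pair at G on LA]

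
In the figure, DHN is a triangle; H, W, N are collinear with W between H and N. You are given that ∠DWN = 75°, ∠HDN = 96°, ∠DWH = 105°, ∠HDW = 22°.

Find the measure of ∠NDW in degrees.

1. ∠DHW = 53°  [△DHW]
2. ∠DHN = 53°  [W on ray HN]
3. ∠DNH = 31°  [△DHN]
4. ∠DNW = 31°  [W on ray NH]
5. ∠NDW = 74°  [△DWN]

∠NDW = 74°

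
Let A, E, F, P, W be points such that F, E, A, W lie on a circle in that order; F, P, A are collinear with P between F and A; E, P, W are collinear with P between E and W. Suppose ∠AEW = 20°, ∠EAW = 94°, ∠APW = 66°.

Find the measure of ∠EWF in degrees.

1. ∠AFW = 20°  [same arc AW]
2. ∠FPW = 114°  [linear pair at P on FA]
3. ∠EWF = 46°  [△FPW]

∠EWF = 46°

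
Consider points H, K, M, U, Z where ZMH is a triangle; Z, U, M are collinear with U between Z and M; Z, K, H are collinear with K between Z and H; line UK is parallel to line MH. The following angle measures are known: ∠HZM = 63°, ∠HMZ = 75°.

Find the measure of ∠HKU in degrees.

∠HKU = 138°

1. ∠MHZ = 42°  [△ZMH]
2. ∠UKZ = 42°  [UK∥MH, corresponding at K]
3. ∠HKU = 138°  [linear pair at K on ZH]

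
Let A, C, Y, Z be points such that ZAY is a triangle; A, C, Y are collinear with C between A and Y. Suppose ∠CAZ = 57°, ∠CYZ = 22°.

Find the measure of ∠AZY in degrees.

∠AZY = 101°

1. ∠YAZ = 57°  [C on ray AY]
2. ∠AYZ = 22°  [C on ray YA]
3. ∠AZY = 101°  [△ZAY]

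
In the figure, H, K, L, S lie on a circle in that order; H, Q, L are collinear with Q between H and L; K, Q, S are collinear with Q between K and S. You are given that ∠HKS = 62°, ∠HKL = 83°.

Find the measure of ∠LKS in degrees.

1. ∠HLS = 62°  [same arc HS]
2. ∠HSL = 97°  [cyclic HKLS, opposite ∠K+∠S]
3. ∠LHS = 21°  [△HLS]
4. ∠LKS = 21°  [same arc LS]

∠LKS = 21°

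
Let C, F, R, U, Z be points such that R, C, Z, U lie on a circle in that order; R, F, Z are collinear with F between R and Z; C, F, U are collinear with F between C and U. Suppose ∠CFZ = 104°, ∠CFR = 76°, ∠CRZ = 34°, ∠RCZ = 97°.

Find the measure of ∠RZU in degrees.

∠RZU = 70°

1. ∠UFZ = 76°  [vertical angles at F]
2. ∠CUZ = 34°  [same arc CZ]
3. ∠RZU = 70°  [△ZFU]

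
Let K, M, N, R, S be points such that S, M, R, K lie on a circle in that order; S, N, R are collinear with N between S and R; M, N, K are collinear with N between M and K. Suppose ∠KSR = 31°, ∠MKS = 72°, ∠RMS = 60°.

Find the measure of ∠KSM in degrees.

∠KSM = 79°

1. ∠RKS = 120°  [cyclic SMRK, opposite ∠M+∠K]
2. ∠KRS = 29°  [△SRK]
3. ∠KMS = 29°  [same arc SK]
4. ∠KSM = 79°  [△SMK]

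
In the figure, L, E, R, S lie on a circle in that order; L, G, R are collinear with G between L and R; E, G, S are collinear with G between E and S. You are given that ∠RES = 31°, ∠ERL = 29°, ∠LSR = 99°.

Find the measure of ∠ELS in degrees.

1. ∠RLS = 31°  [same arc RS]
2. ∠ESL = 29°  [same arc LE]
3. ∠LRS = 50°  [△LRS]
4. ∠LES = 50°  [same arc LS]
5. ∠ELS = 101°  [△LES]

∠ELS = 101°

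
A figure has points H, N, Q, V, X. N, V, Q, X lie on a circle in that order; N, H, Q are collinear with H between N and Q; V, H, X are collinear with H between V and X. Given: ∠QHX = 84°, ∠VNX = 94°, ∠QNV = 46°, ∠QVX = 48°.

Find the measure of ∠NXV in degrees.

∠NXV = 36°

1. ∠NHX = 96°  [linear pair at H on NQ]
2. ∠QNX = 48°  [same arc QX]
3. ∠NXV = 36°  [△NHX]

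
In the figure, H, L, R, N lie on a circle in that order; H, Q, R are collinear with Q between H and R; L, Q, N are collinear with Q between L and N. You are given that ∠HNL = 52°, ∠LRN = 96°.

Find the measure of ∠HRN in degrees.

∠HRN = 44°

1. ∠LHN = 84°  [cyclic HLRN, opposite ∠H+∠R]
2. ∠HLN = 44°  [△HLN]
3. ∠HRN = 44°  [same arc HN]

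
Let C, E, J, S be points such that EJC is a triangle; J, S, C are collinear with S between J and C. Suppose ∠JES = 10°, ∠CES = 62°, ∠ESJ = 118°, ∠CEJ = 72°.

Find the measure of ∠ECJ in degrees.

∠ECJ = 56°

1. ∠EJS = 52°  [△EJS]
2. ∠CJE = 52°  [S on ray JC]
3. ∠ECJ = 56°  [△EJC]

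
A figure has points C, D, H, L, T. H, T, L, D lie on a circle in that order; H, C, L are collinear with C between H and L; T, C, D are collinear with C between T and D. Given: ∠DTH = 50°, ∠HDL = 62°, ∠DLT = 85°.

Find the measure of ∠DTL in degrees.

1. ∠DLH = 50°  [same arc HD]
2. ∠DHL = 68°  [△HLD]
3. ∠DTL = 68°  [same arc LD]

∠DTL = 68°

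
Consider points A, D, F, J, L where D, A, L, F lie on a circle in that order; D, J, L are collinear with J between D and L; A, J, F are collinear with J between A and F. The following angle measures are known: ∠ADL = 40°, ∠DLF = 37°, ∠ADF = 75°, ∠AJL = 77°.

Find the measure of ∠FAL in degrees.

∠FAL = 35°

1. ∠AFL = 40°  [same arc AL]
2. ∠ALF = 105°  [cyclic DALF, opposite ∠D+∠L]
3. ∠FAL = 35°  [△ALF]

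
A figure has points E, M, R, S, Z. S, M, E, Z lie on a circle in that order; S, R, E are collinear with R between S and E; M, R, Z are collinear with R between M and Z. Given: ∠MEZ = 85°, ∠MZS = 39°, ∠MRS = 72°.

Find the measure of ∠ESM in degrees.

∠ESM = 62°

1. ∠MSZ = 95°  [cyclic SMEZ, opposite ∠S+∠E]
2. ∠SMZ = 46°  [△SMZ]
3. ∠ESM = 62°  [△SRM]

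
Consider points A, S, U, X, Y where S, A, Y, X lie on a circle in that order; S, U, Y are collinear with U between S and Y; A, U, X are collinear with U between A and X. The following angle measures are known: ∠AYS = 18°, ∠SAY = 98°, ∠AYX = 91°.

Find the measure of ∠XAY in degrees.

1. ∠ASY = 64°  [△SAY]
2. ∠AXY = 64°  [same arc AY]
3. ∠XAY = 25°  [△AYX]

∠XAY = 25°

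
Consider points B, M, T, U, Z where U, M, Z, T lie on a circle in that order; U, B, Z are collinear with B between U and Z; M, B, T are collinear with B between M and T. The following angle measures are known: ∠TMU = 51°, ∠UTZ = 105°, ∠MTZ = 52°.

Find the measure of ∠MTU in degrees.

∠MTU = 53°

1. ∠UMZ = 75°  [cyclic UMZT, opposite ∠M+∠T]
2. ∠MUZ = 52°  [same arc MZ]
3. ∠MZU = 53°  [△UMZ]
4. ∠MTU = 53°  [same arc UM]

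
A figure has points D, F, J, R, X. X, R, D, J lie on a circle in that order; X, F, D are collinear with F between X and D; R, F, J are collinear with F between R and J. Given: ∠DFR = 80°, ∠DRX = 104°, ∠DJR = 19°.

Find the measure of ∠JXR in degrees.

∠JXR = 62°

1. ∠RFX = 100°  [linear pair at F on XD]
2. ∠DXR = 19°  [same arc RD]
3. ∠JRX = 61°  [△XFR]
4. ∠RDX = 57°  [△XRD]
5. ∠RJX = 57°  [same arc XR]
6. ∠JXR = 62°  [△XRJ]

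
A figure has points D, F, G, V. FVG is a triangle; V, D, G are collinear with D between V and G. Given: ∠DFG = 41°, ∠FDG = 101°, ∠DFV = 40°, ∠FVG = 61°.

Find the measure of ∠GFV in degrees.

∠GFV = 81°

1. ∠DGF = 38°  [△FDG]
2. ∠FGV = 38°  [D on ray GV]
3. ∠GFV = 81°  [△FVG]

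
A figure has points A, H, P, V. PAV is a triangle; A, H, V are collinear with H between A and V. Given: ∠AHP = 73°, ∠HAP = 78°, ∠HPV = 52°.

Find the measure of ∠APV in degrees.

1. ∠PHV = 107°  [linear pair at H on AV]
2. ∠PAV = 78°  [H on ray AV]
3. ∠HVP = 21°  [△PHV]
4. ∠AVP = 21°  [H on ray VA]
5. ∠APV = 81°  [△PAV]

∠APV = 81°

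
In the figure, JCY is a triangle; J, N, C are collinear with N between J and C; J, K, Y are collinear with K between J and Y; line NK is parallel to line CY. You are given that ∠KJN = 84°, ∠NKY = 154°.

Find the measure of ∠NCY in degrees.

1. ∠JKN = 26°  [linear pair at K on JY]
2. ∠JNK = 70°  [△JNK]
3. ∠CNK = 110°  [linear pair at N on JC]
4. ∠NCY = 70°  [NK∥CY, co-interior at C–N]

∠NCY = 70°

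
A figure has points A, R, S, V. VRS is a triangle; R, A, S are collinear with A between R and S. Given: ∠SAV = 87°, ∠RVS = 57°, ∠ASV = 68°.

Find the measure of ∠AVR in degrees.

∠AVR = 32°

1. ∠RAV = 93°  [linear pair at A on RS]
2. ∠RSV = 68°  [A on ray SR]
3. ∠SRV = 55°  [△VRS]
4. ∠ARV = 55°  [A on ray RS]
5. ∠AVR = 32°  [△VRA]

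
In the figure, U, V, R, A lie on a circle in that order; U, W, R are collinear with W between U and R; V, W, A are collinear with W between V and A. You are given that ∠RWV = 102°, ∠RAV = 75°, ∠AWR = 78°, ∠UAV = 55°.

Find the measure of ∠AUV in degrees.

1. ∠UWV = 78°  [linear pair at W on UR]
2. ∠RUV = 75°  [same arc VR]
3. ∠AVU = 27°  [△UWV]
4. ∠AUV = 98°  [△UVA]

∠AUV = 98°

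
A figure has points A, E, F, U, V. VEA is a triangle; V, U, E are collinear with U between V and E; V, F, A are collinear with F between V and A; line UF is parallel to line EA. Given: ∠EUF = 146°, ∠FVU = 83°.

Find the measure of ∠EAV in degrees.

∠EAV = 63°

1. ∠FUV = 34°  [linear pair at U on VE]
2. ∠UFV = 63°  [△VUF]
3. ∠EAV = 63°  [UF∥EA, corresponding at F]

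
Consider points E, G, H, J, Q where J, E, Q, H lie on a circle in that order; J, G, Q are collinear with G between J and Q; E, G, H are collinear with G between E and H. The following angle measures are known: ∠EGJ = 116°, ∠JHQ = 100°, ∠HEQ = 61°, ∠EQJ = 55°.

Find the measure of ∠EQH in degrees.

∠EQH = 74°

1. ∠JEQ = 80°  [cyclic JEQH, opposite ∠E+∠H]
2. ∠EJQ = 45°  [△JEQ]
3. ∠EHQ = 45°  [same arc EQ]
4. ∠EQH = 74°  [△EQH]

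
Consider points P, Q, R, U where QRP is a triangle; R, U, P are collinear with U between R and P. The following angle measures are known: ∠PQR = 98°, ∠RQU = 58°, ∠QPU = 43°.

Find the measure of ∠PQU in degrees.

∠PQU = 40°

1. ∠QPR = 43°  [U on ray PR]
2. ∠PRQ = 39°  [△QRP]
3. ∠QRU = 39°  [U on ray RP]
4. ∠QUR = 83°  [△QRU]
5. ∠PUQ = 97°  [linear pair at U on RP]
6. ∠PQU = 40°  [△QUP]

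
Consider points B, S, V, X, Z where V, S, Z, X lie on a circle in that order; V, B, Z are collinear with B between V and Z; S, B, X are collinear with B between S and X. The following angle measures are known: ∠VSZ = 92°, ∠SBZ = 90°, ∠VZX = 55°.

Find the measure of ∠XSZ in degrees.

1. ∠VXZ = 88°  [cyclic VSZX, opposite ∠S+∠X]
2. ∠XVZ = 37°  [△VZX]
3. ∠XSZ = 37°  [same arc ZX]

∠XSZ = 37°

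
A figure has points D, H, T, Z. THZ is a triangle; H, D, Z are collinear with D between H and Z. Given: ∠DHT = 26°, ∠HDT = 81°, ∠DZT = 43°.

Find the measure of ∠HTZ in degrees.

1. ∠THZ = 26°  [D on ray HZ]
2. ∠HZT = 43°  [D on ray ZH]
3. ∠HTZ = 111°  [△THZ]

∠HTZ = 111°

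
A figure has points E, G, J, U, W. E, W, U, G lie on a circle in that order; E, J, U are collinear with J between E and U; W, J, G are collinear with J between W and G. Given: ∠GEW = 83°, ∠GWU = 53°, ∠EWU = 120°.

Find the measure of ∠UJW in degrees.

∠UJW = 97°

1. ∠GUW = 97°  [cyclic EWUG, opposite ∠E+∠U]
2. ∠UGW = 30°  [△WUG]
3. ∠UEW = 30°  [same arc WU]
4. ∠EUW = 30°  [△EWU]
5. ∠UJW = 97°  [△WJU]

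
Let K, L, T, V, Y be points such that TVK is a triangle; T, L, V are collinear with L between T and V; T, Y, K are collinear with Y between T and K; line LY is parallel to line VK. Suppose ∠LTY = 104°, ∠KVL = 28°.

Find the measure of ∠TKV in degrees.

∠TKV = 48°

1. ∠KTV = 104°  [L on TV, Y on TK]
2. ∠KVT = 28°  [L on ray VT]
3. ∠TKV = 48°  [△TVK]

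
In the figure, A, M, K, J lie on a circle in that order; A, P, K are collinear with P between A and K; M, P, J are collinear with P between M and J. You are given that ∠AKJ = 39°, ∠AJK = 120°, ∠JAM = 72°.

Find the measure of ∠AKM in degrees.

∠AKM = 69°

1. ∠AMJ = 39°  [same arc AJ]
2. ∠AJM = 69°  [△AMJ]
3. ∠AKM = 69°  [same arc AM]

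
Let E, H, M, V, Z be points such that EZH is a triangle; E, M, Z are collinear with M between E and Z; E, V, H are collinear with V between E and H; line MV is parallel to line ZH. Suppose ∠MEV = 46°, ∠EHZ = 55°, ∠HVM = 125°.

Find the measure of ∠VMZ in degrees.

1. ∠HEZ = 46°  [M on EZ, V on EH]
2. ∠EZH = 79°  [△EZH]
3. ∠EMV = 79°  [MV∥ZH, corresponding at M]
4. ∠VMZ = 101°  [linear pair at M on EZ]

∠VMZ = 101°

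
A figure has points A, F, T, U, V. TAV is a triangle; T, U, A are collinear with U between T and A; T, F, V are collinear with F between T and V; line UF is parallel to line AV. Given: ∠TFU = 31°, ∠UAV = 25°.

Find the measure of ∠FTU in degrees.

1. ∠AVT = 31°  [UF∥AV, corresponding at F]
2. ∠TAV = 25°  [U on ray AT]
3. ∠ATV = 124°  [△TAV]
4. ∠FTU = 124°  [U on TA, F on TV]

∠FTU = 124°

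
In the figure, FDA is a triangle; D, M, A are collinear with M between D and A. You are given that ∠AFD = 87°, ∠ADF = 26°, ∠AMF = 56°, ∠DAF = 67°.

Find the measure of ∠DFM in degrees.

∠DFM = 30°

1. ∠FDM = 26°  [M on ray DA]
2. ∠DMF = 124°  [linear pair at M on DA]
3. ∠DFM = 30°  [△FDM]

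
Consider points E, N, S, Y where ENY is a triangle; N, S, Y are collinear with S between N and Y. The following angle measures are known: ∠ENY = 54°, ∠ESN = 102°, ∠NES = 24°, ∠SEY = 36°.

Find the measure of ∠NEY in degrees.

∠NEY = 60°

1. ∠ESY = 78°  [linear pair at S on NY]
2. ∠EYS = 66°  [△ESY]
3. ∠EYN = 66°  [S on ray YN]
4. ∠NEY = 60°  [△ENY]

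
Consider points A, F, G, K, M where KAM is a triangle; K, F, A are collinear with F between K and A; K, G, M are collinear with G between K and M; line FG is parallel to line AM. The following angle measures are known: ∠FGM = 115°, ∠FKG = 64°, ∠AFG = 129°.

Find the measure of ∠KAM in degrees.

1. ∠FGK = 65°  [linear pair at G on KM]
2. ∠GFK = 51°  [△KFG]
3. ∠KAM = 51°  [FG∥AM, corresponding at F]

∠KAM = 51°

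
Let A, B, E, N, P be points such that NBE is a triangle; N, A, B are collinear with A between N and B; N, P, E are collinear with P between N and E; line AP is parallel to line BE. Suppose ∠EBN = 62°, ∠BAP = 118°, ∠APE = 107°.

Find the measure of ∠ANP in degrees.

1. ∠NAP = 62°  [AP∥BE, corresponding at A]
2. ∠APN = 73°  [linear pair at P on NE]
3. ∠ANP = 45°  [△NAP]

∠ANP = 45°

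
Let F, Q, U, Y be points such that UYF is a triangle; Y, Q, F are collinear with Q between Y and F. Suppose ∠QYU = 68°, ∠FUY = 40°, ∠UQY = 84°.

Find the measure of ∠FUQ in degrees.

1. ∠FYU = 68°  [Q on ray YF]
2. ∠UFY = 72°  [△UYF]
3. ∠FQU = 96°  [linear pair at Q on YF]
4. ∠QFU = 72°  [Q on ray FY]
5. ∠FUQ = 12°  [△UQF]

∠FUQ = 12°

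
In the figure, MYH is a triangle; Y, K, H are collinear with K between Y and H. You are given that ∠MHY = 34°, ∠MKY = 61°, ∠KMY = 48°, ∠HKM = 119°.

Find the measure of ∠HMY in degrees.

1. ∠KYM = 71°  [△MYK]
2. ∠HYM = 71°  [K on ray YH]
3. ∠HMY = 75°  [△MYH]

∠HMY = 75°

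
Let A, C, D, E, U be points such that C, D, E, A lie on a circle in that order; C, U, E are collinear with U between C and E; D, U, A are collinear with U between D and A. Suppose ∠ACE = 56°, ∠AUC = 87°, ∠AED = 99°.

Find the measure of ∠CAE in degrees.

1. ∠ADE = 56°  [same arc EA]
2. ∠AUE = 93°  [linear pair at U on CE]
3. ∠DAE = 25°  [△DEA]
4. ∠AEC = 62°  [△EUA]
5. ∠CAE = 62°  [△CEA]

∠CAE = 62°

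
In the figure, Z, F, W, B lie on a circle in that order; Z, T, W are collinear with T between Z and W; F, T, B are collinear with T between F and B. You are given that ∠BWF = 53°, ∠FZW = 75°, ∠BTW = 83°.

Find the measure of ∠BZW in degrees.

1. ∠FBW = 75°  [same arc FW]
2. ∠BFW = 52°  [△FWB]
3. ∠BZW = 52°  [same arc WB]

∠BZW = 52°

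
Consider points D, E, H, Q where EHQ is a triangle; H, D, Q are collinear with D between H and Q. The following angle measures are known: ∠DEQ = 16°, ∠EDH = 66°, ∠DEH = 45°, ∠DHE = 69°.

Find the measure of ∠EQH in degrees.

∠EQH = 50°

1. ∠EDQ = 114°  [linear pair at D on HQ]
2. ∠DQE = 50°  [△EDQ]
3. ∠EQH = 50°  [D on ray QH]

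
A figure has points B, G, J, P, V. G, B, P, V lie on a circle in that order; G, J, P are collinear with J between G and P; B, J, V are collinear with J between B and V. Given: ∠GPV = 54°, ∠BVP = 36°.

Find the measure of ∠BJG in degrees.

∠BJG = 90°

1. ∠GBV = 54°  [same arc GV]
2. ∠BGP = 36°  [same arc BP]
3. ∠BJG = 90°  [△GJB]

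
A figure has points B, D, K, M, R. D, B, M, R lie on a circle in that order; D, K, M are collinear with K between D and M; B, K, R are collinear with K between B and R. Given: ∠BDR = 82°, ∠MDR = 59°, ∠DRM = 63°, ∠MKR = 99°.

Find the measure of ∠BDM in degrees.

∠BDM = 23°

1. ∠DMR = 58°  [△DMR]
2. ∠BKD = 99°  [vertical angles at K]
3. ∠DBR = 58°  [same arc DR]
4. ∠BDM = 23°  [△DKB]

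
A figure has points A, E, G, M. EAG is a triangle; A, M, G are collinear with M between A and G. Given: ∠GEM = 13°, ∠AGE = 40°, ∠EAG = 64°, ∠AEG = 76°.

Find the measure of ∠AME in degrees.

∠AME = 53°

1. ∠EGM = 40°  [M on ray GA]
2. ∠EMG = 127°  [△EMG]
3. ∠AME = 53°  [linear pair at M on AG]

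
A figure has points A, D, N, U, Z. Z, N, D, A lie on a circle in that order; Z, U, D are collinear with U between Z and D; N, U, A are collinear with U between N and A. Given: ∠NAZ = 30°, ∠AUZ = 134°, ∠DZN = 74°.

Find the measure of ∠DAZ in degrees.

∠DAZ = 104°

1. ∠NDZ = 30°  [same arc ZN]
2. ∠DNZ = 76°  [△ZND]
3. ∠DAZ = 104°  [cyclic ZNDA, opposite ∠N+∠A]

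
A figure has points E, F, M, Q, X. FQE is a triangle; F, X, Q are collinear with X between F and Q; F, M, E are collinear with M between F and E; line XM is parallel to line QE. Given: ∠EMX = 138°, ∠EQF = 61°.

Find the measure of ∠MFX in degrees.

1. ∠FMX = 42°  [linear pair at M on FE]
2. ∠FXM = 61°  [XM∥QE, corresponding at X]
3. ∠MFX = 77°  [△FXM]

∠MFX = 77°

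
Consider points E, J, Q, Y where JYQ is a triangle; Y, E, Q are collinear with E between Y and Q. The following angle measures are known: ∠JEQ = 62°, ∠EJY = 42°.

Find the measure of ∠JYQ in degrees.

∠JYQ = 20°

1. ∠JEY = 118°  [linear pair at E on YQ]
2. ∠EYJ = 20°  [△JYE]
3. ∠JYQ = 20°  [E on ray YQ]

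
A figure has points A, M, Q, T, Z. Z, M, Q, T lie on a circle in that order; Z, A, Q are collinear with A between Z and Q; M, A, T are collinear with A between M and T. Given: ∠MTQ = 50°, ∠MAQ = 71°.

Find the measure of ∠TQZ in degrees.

∠TQZ = 21°

1. ∠MZQ = 50°  [same arc MQ]
2. ∠MAZ = 109°  [linear pair at A on ZQ]
3. ∠TMZ = 21°  [△ZAM]
4. ∠TQZ = 21°  [same arc ZT]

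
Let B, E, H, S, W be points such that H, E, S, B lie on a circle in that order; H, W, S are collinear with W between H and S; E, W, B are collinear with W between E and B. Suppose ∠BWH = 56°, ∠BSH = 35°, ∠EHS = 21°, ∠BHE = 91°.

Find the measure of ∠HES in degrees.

∠HES = 105°

1. ∠BEH = 35°  [same arc HB]
2. ∠EBH = 54°  [△HEB]
3. ∠ESH = 54°  [same arc HE]
4. ∠HES = 105°  [△HES]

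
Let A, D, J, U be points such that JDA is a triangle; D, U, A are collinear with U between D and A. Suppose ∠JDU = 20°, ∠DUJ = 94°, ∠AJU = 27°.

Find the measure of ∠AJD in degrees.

1. ∠ADJ = 20°  [U on ray DA]
2. ∠AUJ = 86°  [linear pair at U on DA]
3. ∠JAU = 67°  [△JUA]
4. ∠DAJ = 67°  [U on ray AD]
5. ∠AJD = 93°  [△JDA]

∠AJD = 93°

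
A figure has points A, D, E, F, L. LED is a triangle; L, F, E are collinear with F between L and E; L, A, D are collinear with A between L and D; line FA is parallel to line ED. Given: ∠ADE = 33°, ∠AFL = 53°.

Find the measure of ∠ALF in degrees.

∠ALF = 94°

1. ∠EDL = 33°  [A on ray DL]
2. ∠DEL = 53°  [FA∥ED, corresponding at F]
3. ∠DLE = 94°  [△LED]
4. ∠ALF = 94°  [F on LE, A on LD]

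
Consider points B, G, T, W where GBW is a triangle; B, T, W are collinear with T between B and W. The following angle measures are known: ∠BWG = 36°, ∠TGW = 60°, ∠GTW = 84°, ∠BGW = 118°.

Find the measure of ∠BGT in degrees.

∠BGT = 58°

1. ∠GBW = 26°  [△GBW]
2. ∠BTG = 96°  [linear pair at T on BW]
3. ∠GBT = 26°  [T on ray BW]
4. ∠BGT = 58°  [△GBT]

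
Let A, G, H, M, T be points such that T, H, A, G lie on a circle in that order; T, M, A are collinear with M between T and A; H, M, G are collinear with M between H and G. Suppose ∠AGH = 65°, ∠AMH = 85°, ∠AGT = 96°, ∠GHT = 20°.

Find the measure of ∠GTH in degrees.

∠GTH = 129°

1. ∠ATH = 65°  [same arc HA]
2. ∠AHT = 84°  [cyclic THAG, opposite ∠H+∠G]
3. ∠HAT = 31°  [△THA]
4. ∠HGT = 31°  [same arc TH]
5. ∠GTH = 129°  [△THG]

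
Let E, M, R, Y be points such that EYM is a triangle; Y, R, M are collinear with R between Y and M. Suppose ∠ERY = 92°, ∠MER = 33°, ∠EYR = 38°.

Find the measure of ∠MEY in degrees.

1. ∠ERM = 88°  [linear pair at R on YM]
2. ∠EMR = 59°  [△ERM]
3. ∠EYM = 38°  [R on ray YM]
4. ∠EMY = 59°  [R on ray MY]
5. ∠MEY = 83°  [△EYM]

∠MEY = 83°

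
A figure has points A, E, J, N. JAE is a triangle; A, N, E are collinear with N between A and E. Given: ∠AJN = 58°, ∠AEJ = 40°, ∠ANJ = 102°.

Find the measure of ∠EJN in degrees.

∠EJN = 62°

1. ∠JEN = 40°  [N on ray EA]
2. ∠ENJ = 78°  [linear pair at N on AE]
3. ∠EJN = 62°  [△JNE]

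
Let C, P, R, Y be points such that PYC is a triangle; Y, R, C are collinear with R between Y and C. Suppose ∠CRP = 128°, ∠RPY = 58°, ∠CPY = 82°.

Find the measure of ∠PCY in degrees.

∠PCY = 28°

1. ∠PRY = 52°  [linear pair at R on YC]
2. ∠PYR = 70°  [△PYR]
3. ∠CYP = 70°  [R on ray YC]
4. ∠PCY = 28°  [△PYC]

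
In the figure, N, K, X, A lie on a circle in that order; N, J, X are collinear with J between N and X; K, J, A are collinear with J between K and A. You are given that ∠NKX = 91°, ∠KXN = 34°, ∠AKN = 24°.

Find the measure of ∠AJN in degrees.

1. ∠NAX = 89°  [cyclic NKXA, opposite ∠K+∠A]
2. ∠KAN = 34°  [same arc NK]
3. ∠AXN = 24°  [same arc NA]
4. ∠ANX = 67°  [△NXA]
5. ∠AJN = 79°  [△NJA]

∠AJN = 79°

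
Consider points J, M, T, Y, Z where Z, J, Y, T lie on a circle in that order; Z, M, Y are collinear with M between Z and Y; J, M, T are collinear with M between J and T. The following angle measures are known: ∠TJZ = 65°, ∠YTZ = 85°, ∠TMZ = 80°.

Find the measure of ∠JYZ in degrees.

1. ∠TYZ = 65°  [same arc ZT]
2. ∠TZY = 30°  [△ZYT]
3. ∠JMY = 80°  [vertical angles at M]
4. ∠TJY = 30°  [same arc YT]
5. ∠JYZ = 70°  [△JMY]

∠JYZ = 70°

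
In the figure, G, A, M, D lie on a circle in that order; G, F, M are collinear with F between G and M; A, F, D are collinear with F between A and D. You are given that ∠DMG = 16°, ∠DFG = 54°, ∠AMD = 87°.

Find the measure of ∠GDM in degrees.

1. ∠DAG = 16°  [same arc GD]
2. ∠AGD = 93°  [cyclic GAMD, opposite ∠G+∠M]
3. ∠ADG = 71°  [△GAD]
4. ∠DGM = 55°  [△GFD]
5. ∠GDM = 109°  [△GMD]

∠GDM = 109°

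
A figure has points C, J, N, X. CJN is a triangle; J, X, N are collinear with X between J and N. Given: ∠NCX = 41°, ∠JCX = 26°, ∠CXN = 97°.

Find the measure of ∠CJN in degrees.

1. ∠CXJ = 83°  [linear pair at X on JN]
2. ∠CJX = 71°  [△CJX]
3. ∠CJN = 71°  [X on ray JN]

∠CJN = 71°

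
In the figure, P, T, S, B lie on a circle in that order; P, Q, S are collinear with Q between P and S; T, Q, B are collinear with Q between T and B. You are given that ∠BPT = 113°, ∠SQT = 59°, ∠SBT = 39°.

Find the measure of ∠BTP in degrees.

∠BTP = 20°

1. ∠PQT = 121°  [linear pair at Q on PS]
2. ∠SPT = 39°  [same arc TS]
3. ∠BTP = 20°  [△PQT]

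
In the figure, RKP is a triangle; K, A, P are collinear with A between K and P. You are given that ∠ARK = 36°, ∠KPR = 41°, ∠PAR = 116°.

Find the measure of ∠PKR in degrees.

1. ∠KAR = 64°  [linear pair at A on KP]
2. ∠AKR = 80°  [△RKA]
3. ∠PKR = 80°  [A on ray KP]

∠PKR = 80°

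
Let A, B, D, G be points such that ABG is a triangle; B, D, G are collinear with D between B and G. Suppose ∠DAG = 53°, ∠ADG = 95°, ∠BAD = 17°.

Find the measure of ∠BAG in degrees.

∠BAG = 70°

1. ∠AGD = 32°  [△ADG]
2. ∠ADB = 85°  [linear pair at D on BG]
3. ∠ABD = 78°  [△ABD]
4. ∠AGB = 32°  [D on ray GB]
5. ∠ABG = 78°  [D on ray BG]
6. ∠BAG = 70°  [△ABG]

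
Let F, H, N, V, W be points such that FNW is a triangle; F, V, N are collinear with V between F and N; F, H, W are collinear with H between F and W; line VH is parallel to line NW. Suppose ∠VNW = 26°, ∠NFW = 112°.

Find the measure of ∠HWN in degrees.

∠HWN = 42°

1. ∠FNW = 26°  [V on ray NF]
2. ∠FWN = 42°  [△FNW]
3. ∠HWN = 42°  [H on ray WF]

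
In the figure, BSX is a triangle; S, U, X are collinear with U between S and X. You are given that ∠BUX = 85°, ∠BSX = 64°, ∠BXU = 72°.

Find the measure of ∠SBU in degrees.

1. ∠BUS = 95°  [linear pair at U on SX]
2. ∠BSU = 64°  [U on ray SX]
3. ∠SBU = 21°  [△BSU]

∠SBU = 21°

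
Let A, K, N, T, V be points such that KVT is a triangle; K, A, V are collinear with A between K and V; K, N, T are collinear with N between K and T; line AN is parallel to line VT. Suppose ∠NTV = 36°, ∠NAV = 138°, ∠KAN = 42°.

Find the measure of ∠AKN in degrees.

1. ∠KTV = 36°  [N on ray TK]
2. ∠KVT = 42°  [AN∥VT, corresponding at A]
3. ∠TKV = 102°  [△KVT]
4. ∠AKN = 102°  [A on KV, N on KT]

∠AKN = 102°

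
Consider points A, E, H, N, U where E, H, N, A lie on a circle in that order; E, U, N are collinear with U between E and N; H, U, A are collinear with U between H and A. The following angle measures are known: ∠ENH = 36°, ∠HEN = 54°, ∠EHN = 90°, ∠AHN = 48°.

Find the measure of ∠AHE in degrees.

∠AHE = 42°

1. ∠HUN = 96°  [△HUN]
2. ∠EUH = 84°  [linear pair at U on EN]
3. ∠AHE = 42°  [△EUH]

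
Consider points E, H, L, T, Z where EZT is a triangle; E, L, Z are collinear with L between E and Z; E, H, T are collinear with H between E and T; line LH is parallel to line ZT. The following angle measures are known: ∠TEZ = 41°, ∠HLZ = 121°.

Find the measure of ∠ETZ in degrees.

1. ∠HEL = 41°  [L on EZ, H on ET]
2. ∠ELH = 59°  [linear pair at L on EZ]
3. ∠EHL = 80°  [△ELH]
4. ∠ETZ = 80°  [LH∥ZT, corresponding at H]

∠ETZ = 80°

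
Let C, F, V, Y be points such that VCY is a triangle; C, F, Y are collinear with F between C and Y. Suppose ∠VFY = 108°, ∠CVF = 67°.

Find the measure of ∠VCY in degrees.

∠VCY = 41°

1. ∠CFV = 72°  [linear pair at F on CY]
2. ∠FCV = 41°  [△VCF]
3. ∠VCY = 41°  [F on ray CY]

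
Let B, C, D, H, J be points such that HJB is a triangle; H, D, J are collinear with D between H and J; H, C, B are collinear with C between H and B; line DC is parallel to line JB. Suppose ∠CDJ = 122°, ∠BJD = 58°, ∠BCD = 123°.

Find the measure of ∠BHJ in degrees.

1. ∠CDH = 58°  [linear pair at D on HJ]
2. ∠DCH = 57°  [linear pair at C on HB]
3. ∠CHD = 65°  [△HDC]
4. ∠BHJ = 65°  [D on HJ, C on HB]

∠BHJ = 65°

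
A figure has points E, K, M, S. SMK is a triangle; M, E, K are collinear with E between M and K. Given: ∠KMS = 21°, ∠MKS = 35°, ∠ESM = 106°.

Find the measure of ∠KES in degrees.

∠KES = 127°

1. ∠EMS = 21°  [E on ray MK]
2. ∠MES = 53°  [△SME]
3. ∠KES = 127°  [linear pair at E on MK]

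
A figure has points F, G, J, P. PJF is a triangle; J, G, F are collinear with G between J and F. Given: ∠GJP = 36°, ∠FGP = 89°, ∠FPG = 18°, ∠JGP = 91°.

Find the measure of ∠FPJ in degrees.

1. ∠FJP = 36°  [G on ray JF]
2. ∠GFP = 73°  [△PGF]
3. ∠JFP = 73°  [G on ray FJ]
4. ∠FPJ = 71°  [△PJF]

∠FPJ = 71°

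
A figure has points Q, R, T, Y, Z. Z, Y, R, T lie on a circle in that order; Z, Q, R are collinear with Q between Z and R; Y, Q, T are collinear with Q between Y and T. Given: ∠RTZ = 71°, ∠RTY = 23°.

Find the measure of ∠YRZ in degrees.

1. ∠RYZ = 109°  [cyclic ZYRT, opposite ∠Y+∠T]
2. ∠RZY = 23°  [same arc YR]
3. ∠YRZ = 48°  [△ZYR]

∠YRZ = 48°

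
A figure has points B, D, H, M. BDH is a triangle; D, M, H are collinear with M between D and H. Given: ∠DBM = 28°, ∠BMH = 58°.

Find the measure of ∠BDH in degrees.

∠BDH = 30°

1. ∠BMD = 122°  [linear pair at M on DH]
2. ∠BDM = 30°  [△BDM]
3. ∠BDH = 30°  [M on ray DH]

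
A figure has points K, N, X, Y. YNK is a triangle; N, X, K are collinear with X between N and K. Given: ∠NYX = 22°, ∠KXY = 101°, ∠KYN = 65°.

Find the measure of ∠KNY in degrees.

∠KNY = 79°

1. ∠NXY = 79°  [linear pair at X on NK]
2. ∠XNY = 79°  [△YNX]
3. ∠KNY = 79°  [X on ray NK]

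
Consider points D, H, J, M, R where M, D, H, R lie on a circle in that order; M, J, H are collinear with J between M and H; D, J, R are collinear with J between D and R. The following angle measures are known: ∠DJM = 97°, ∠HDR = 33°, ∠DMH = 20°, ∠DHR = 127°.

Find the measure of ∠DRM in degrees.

1. ∠MDR = 63°  [△MJD]
2. ∠DMR = 53°  [cyclic MDHR, opposite ∠M+∠H]
3. ∠DRM = 64°  [△MDR]

∠DRM = 64°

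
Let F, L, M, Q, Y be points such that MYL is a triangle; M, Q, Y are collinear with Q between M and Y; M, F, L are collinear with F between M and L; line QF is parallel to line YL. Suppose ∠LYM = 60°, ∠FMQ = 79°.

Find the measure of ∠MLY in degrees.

1. ∠FQM = 60°  [QF∥YL, corresponding at Q]
2. ∠MFQ = 41°  [△MQF]
3. ∠MLY = 41°  [QF∥YL, corresponding at F]

∠MLY = 41°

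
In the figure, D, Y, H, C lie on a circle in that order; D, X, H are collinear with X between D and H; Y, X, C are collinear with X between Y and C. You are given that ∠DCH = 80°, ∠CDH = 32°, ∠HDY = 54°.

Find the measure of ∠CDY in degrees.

∠CDY = 86°

1. ∠DYH = 100°  [cyclic DYHC, opposite ∠Y+∠C]
2. ∠CHD = 68°  [△DHC]
3. ∠DHY = 26°  [△DYH]
4. ∠CYD = 68°  [same arc DC]
5. ∠DCY = 26°  [same arc DY]
6. ∠CDY = 86°  [△DYC]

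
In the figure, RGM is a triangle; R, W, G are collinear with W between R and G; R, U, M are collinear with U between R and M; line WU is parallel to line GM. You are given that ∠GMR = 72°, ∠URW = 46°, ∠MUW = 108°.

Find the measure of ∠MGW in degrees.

∠MGW = 62°

1. ∠RUW = 72°  [WU∥GM, corresponding at U]
2. ∠RWU = 62°  [△RWU]
3. ∠GWU = 118°  [linear pair at W on RG]
4. ∠MGW = 62°  [WU∥GM, co-interior at G–W]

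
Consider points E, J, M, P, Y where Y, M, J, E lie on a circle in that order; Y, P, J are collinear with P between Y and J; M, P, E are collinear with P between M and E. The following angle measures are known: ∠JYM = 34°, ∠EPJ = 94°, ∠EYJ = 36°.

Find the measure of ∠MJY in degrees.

∠MJY = 58°

1. ∠MPY = 94°  [vertical angles at P]
2. ∠EMJ = 36°  [same arc JE]
3. ∠JPM = 86°  [linear pair at P on YJ]
4. ∠MJY = 58°  [△MPJ]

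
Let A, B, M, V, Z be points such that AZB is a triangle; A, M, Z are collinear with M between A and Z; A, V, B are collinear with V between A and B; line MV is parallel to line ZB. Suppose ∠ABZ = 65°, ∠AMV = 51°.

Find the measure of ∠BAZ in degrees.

1. ∠AVM = 65°  [MV∥ZB, corresponding at V]
2. ∠MAV = 64°  [△AMV]
3. ∠BAZ = 64°  [M on AZ, V on AB]

∠BAZ = 64°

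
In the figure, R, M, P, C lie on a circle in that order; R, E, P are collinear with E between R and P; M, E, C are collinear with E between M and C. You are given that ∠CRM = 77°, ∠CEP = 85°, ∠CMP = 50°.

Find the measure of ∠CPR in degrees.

1. ∠CPM = 103°  [cyclic RMPC, opposite ∠R+∠P]
2. ∠MCP = 27°  [△MPC]
3. ∠CPR = 68°  [△PEC]

∠CPR = 68°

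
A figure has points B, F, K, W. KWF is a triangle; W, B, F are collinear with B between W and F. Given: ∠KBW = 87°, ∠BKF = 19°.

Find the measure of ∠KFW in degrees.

1. ∠FBK = 93°  [linear pair at B on WF]
2. ∠BFK = 68°  [△KBF]
3. ∠KFW = 68°  [B on ray FW]

∠KFW = 68°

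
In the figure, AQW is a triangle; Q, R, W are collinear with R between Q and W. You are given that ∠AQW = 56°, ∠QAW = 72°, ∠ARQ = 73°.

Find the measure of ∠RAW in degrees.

∠RAW = 21°

1. ∠AWQ = 52°  [△AQW]
2. ∠ARW = 107°  [linear pair at R on QW]
3. ∠AWR = 52°  [R on ray WQ]
4. ∠RAW = 21°  [△ARW]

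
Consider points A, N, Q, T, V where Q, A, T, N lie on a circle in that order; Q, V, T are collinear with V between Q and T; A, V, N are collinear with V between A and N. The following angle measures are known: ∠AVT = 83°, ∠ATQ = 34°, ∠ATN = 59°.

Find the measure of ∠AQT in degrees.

∠AQT = 58°

1. ∠NAT = 63°  [△AVT]
2. ∠ANT = 58°  [△ATN]
3. ∠AQT = 58°  [same arc AT]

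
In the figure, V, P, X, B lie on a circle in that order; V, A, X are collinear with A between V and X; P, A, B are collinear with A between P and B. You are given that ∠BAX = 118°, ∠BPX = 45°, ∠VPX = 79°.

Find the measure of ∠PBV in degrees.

∠PBV = 73°

1. ∠BAV = 62°  [linear pair at A on VX]
2. ∠BVX = 45°  [same arc XB]
3. ∠PBV = 73°  [△VAB]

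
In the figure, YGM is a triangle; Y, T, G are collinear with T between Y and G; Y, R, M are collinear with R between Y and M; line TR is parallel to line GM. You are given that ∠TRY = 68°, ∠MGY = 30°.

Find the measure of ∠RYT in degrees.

∠RYT = 82°

1. ∠GMY = 68°  [TR∥GM, corresponding at R]
2. ∠GYM = 82°  [△YGM]
3. ∠RYT = 82°  [T on YG, R on YM]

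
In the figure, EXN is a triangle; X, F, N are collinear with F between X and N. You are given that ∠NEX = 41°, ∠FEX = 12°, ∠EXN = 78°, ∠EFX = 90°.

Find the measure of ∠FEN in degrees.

∠FEN = 29°

1. ∠ENX = 61°  [△EXN]
2. ∠EFN = 90°  [linear pair at F on XN]
3. ∠ENF = 61°  [F on ray NX]
4. ∠FEN = 29°  [△EFN]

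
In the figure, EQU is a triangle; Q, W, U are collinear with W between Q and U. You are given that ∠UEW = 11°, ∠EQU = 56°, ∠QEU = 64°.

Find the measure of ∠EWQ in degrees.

1. ∠EUQ = 60°  [△EQU]
2. ∠EUW = 60°  [W on ray UQ]
3. ∠EWU = 109°  [△EWU]
4. ∠EWQ = 71°  [linear pair at W on QU]

∠EWQ = 71°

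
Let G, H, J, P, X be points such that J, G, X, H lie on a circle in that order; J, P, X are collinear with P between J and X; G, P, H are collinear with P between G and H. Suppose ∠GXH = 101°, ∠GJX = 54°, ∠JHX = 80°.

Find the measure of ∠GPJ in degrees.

1. ∠GHX = 54°  [same arc GX]
2. ∠JGX = 100°  [cyclic JGXH, opposite ∠G+∠H]
3. ∠HGX = 25°  [△GXH]
4. ∠GXJ = 26°  [△JGX]
5. ∠GPX = 129°  [△GPX]
6. ∠GPJ = 51°  [linear pair at P on JX]

∠GPJ = 51°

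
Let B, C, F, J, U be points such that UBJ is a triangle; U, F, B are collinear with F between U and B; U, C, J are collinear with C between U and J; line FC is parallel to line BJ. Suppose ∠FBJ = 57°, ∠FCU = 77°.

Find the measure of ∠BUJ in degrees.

∠BUJ = 46°

1. ∠JBU = 57°  [F on ray BU]
2. ∠BJU = 77°  [FC∥BJ, corresponding at C]
3. ∠BUJ = 46°  [△UBJ]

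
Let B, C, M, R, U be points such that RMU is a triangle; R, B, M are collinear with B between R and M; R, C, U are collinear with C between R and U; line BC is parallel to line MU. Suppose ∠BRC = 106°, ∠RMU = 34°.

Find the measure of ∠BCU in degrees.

∠BCU = 140°

1. ∠MRU = 106°  [B on RM, C on RU]
2. ∠MUR = 40°  [△RMU]
3. ∠BCR = 40°  [BC∥MU, corresponding at C]
4. ∠BCU = 140°  [linear pair at C on RU]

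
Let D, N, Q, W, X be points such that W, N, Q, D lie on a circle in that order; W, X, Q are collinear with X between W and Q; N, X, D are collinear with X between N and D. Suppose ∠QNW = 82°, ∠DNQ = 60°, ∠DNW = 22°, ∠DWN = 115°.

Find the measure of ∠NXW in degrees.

∠NXW = 103°

1. ∠DWQ = 60°  [same arc QD]
2. ∠NDW = 43°  [△WND]
3. ∠DXW = 77°  [△WXD]
4. ∠NXQ = 77°  [vertical angles at X]
5. ∠NXW = 103°  [linear pair at X on WQ]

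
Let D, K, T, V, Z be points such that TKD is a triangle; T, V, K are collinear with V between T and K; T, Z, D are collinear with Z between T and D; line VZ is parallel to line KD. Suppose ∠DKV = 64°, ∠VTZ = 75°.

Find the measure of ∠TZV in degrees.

1. ∠DKT = 64°  [V on ray KT]
2. ∠DTK = 75°  [V on TK, Z on TD]
3. ∠KDT = 41°  [△TKD]
4. ∠TZV = 41°  [VZ∥KD, corresponding at Z]

∠TZV = 41°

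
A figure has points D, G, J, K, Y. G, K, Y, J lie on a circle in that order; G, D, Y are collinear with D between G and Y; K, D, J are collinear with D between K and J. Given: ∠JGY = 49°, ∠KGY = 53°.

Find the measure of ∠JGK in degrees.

1. ∠JKY = 49°  [same arc YJ]
2. ∠KJY = 53°  [same arc KY]
3. ∠JYK = 78°  [△KYJ]
4. ∠JGK = 102°  [cyclic GKYJ, opposite ∠G+∠Y]

∠JGK = 102°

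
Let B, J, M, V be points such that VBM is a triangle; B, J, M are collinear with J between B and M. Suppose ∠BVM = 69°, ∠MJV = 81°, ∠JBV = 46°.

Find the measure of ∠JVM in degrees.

∠JVM = 34°

1. ∠MBV = 46°  [J on ray BM]
2. ∠BMV = 65°  [△VBM]
3. ∠JMV = 65°  [J on ray MB]
4. ∠JVM = 34°  [△VJM]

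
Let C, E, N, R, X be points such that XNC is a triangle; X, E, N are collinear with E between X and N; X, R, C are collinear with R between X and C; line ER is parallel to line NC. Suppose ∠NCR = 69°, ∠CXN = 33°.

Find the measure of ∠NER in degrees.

∠NER = 102°

1. ∠NCX = 69°  [R on ray CX]
2. ∠CNX = 78°  [△XNC]
3. ∠REX = 78°  [ER∥NC, corresponding at E]
4. ∠NER = 102°  [linear pair at E on XN]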